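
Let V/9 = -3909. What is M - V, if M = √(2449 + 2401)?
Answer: 35181 + 5*√194 ≈ 35251.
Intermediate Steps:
V = -35181 (V = 9*(-3909) = -35181)
M = 5*√194 (M = √4850 = 5*√194 ≈ 69.642)
M - V = 5*√194 - 1*(-35181) = 5*√194 + 35181 = 35181 + 5*√194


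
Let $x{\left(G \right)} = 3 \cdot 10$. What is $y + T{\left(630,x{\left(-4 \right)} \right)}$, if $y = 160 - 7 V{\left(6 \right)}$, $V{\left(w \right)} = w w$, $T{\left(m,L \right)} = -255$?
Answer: $-347$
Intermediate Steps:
$x{\left(G \right)} = 30$
$V{\left(w \right)} = w^{2}$
$y = -92$ ($y = 160 - 7 \cdot 6^{2} = 160 - 252 = -92$)
$y + T{\left(630,x{\left(-4 \right)} \right)} = -92 - 255 = -347$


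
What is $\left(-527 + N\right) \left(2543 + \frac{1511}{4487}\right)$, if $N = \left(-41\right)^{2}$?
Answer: $\frac{13169392608}{4487} \approx 2.935 \cdot 10^{6}$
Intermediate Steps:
$N = 1681$
$\left(-527 + N\right) \left(2543 + \frac{1511}{4487}\right) = \left(-527 + 1681\right) \left(2543 + \frac{1511}{4487}\right) = 1154 \left(2543 + 1511 \cdot \frac{1}{4487}\right) = 1154 \left(2543 + \frac{1511}{4487}\right) = 1154 \cdot \frac{11411952}{4487} = \frac{13169392608}{4487}$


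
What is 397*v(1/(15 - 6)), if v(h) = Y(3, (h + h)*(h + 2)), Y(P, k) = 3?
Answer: 1191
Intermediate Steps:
v(h) = 3
397*v(1/(15 - 6)) = 397*3 = 1191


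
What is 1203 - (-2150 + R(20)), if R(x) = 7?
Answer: 3346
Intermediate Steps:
1203 - (-2150 + R(20)) = 1203 - (-2150 + 7) = 1203 - 1*(-2143) = 1203 + 2143 = 3346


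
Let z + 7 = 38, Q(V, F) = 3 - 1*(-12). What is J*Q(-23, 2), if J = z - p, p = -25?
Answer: 840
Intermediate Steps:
Q(V, F) = 15 (Q(V, F) = 3 + 12 = 15)
z = 31 (z = -7 + 38 = 31)
J = 56 (J = 31 - 1*(-25) = 31 + 25 = 56)
J*Q(-23, 2) = 56*15 = 840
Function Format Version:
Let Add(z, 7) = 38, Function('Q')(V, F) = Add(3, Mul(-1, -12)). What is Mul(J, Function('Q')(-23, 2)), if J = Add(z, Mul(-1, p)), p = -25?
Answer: 840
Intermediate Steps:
Function('Q')(V, F) = 15 (Function('Q')(V, F) = Add(3, 12) = 15)
z = 31 (z = Add(-7, 38) = 31)
J = 56 (J = Add(31, Mul(-1, -25)) = Add(31, 25) = 56)
Mul(J, Function('Q')(-23, 2)) = Mul(56, 15) = 840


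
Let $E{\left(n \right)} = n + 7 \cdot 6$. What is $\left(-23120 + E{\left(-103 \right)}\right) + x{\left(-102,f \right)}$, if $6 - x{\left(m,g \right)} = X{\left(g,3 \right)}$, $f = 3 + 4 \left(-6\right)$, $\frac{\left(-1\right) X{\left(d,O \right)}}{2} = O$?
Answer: $-23169$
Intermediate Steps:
$X{\left(d,O \right)} = - 2 O$
$f = -21$ ($f = 3 - 24 = -21$)
$E{\left(n \right)} = 42 + n$ ($E{\left(n \right)} = n + 42 = 42 + n$)
$x{\left(m,g \right)} = 12$ ($x{\left(m,g \right)} = 6 - \left(-2\right) 3 = 6 - -6 = 6 + 6 = 12$)
$\left(-23120 + E{\left(-103 \right)}\right) + x{\left(-102,f \right)} = \left(-23120 + \left(42 - 103\right)\right) + 12 = \left(-23120 - 61\right) + 12 = -23181 + 12 = -23169$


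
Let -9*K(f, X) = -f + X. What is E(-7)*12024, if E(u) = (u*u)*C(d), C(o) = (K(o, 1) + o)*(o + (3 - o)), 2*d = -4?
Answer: -4124232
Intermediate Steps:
K(f, X) = -X/9 + f/9 (K(f, X) = -(-f + X)/9 = -(X - f)/9 = -X/9 + f/9)
d = -2 (d = (½)*(-4) = -2)
C(o) = -⅓ + 10*o/3 (C(o) = ((-⅑*1 + o/9) + o)*(o + (3 - o)) = ((-⅑ + o/9) + o)*3 = (-⅑ + 10*o/9)*3 = -⅓ + 10*o/3)
E(u) = -7*u² (E(u) = (u*u)*(-⅓ + (10/3)*(-2)) = u²*(-⅓ - 20/3) = u²*(-7) = -7*u²)
E(-7)*12024 = -7*(-7)²*12024 = -7*49*12024 = -343*12024 = -4124232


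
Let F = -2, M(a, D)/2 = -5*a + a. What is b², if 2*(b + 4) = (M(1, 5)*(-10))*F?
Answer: 7056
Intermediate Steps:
M(a, D) = -8*a (M(a, D) = 2*(-5*a + a) = 2*(-4*a) = -8*a)
b = -84 (b = -4 + ((-8*1*(-10))*(-2))/2 = -4 + (-8*(-10)*(-2))/2 = -4 + (80*(-2))/2 = -4 + (½)*(-160) = -4 - 80 = -84)
b² = (-84)² = 7056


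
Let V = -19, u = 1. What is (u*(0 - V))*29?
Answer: 551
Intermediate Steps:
(u*(0 - V))*29 = (1*(0 - 1*(-19)))*29 = (1*(0 + 19))*29 = (1*19)*29 = 19*29 = 551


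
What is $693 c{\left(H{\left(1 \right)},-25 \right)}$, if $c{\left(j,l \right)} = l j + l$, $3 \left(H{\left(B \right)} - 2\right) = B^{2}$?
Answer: $-57750$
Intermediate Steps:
$H{\left(B \right)} = 2 + \frac{B^{2}}{3}$
$c{\left(j,l \right)} = l + j l$ ($c{\left(j,l \right)} = j l + l = l + j l$)
$693 c{\left(H{\left(1 \right)},-25 \right)} = 693 \left(- 25 \left(1 + \left(2 + \frac{1^{2}}{3}\right)\right)\right) = 693 \left(- 25 \left(1 + \left(2 + \frac{1}{3} \cdot 1\right)\right)\right) = 693 \left(- 25 \left(1 + \left(2 + \frac{1}{3}\right)\right)\right) = 693 \left(- 25 \left(1 + \frac{7}{3}\right)\right) = 693 \left(\left(-25\right) \frac{10}{3}\right) = 693 \left(- \frac{250}{3}\right) = -57750$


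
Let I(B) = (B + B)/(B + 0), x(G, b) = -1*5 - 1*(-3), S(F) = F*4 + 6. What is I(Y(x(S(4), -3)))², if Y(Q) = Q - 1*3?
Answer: 4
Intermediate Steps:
S(F) = 6 + 4*F (S(F) = 4*F + 6 = 6 + 4*F)
x(G, b) = -2 (x(G, b) = -5 + 3 = -2)
Y(Q) = -3 + Q (Y(Q) = Q - 3 = -3 + Q)
I(B) = 2 (I(B) = (2*B)/B = 2)
I(Y(x(S(4), -3)))² = 2² = 4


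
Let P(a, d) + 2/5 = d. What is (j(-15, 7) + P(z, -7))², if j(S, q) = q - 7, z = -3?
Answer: 1369/25 ≈ 54.760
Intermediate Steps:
j(S, q) = -7 + q
P(a, d) = -⅖ + d
(j(-15, 7) + P(z, -7))² = ((-7 + 7) + (-⅖ - 7))² = (0 - 37/5)² = (-37/5)² = 1369/25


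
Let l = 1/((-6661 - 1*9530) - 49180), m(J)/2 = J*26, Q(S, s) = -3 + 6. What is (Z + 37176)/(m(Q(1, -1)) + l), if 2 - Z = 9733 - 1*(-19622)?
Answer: 511397333/10197875 ≈ 50.147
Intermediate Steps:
Q(S, s) = 3
m(J) = 52*J (m(J) = 2*(J*26) = 2*(26*J) = 52*J)
Z = -29353 (Z = 2 - (9733 - 1*(-19622)) = 2 - (9733 + 19622) = 2 - 1*29355 = 2 - 29355 = -29353)
l = -1/65371 (l = 1/((-6661 - 9530) - 49180) = 1/(-16191 - 49180) = 1/(-65371) = -1/65371 ≈ -1.5297e-5)
(Z + 37176)/(m(Q(1, -1)) + l) = (-29353 + 37176)/(52*3 - 1/65371) = 7823/(156 - 1/65371) = 7823/(10197875/65371) = 7823*(65371/10197875) = 511397333/10197875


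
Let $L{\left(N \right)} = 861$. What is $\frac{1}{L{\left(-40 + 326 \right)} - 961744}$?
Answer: $- \frac{1}{960883} \approx -1.0407 \cdot 10^{-6}$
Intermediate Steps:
$\frac{1}{L{\left(-40 + 326 \right)} - 961744} = \frac{1}{861 - 961744} = \frac{1}{-960883} = - \frac{1}{960883}$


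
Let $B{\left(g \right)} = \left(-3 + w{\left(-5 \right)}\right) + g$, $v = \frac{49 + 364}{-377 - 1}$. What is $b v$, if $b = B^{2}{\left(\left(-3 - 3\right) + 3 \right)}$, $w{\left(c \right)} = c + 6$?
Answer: $- \frac{1475}{54} \approx -27.315$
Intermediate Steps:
$w{\left(c \right)} = 6 + c$
$v = - \frac{59}{54}$ ($v = \frac{413}{-378} = 413 \left(- \frac{1}{378}\right) = - \frac{59}{54} \approx -1.0926$)
$B{\left(g \right)} = -2 + g$ ($B{\left(g \right)} = \left(-3 + \left(6 - 5\right)\right) + g = \left(-3 + 1\right) + g = -2 + g$)
$b = 25$ ($b = \left(-2 + \left(\left(-3 - 3\right) + 3\right)\right)^{2} = \left(-2 + \left(-6 + 3\right)\right)^{2} = \left(-2 - 3\right)^{2} = \left(-5\right)^{2} = 25$)
$b v = 25 \left(- \frac{59}{54}\right) = - \frac{1475}{54}$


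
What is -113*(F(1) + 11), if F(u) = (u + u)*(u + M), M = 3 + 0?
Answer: -2147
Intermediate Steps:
M = 3
F(u) = 2*u*(3 + u) (F(u) = (u + u)*(u + 3) = (2*u)*(3 + u) = 2*u*(3 + u))
-113*(F(1) + 11) = -113*(2*1*(3 + 1) + 11) = -113*(2*1*4 + 11) = -113*(8 + 11) = -113*19 = -2147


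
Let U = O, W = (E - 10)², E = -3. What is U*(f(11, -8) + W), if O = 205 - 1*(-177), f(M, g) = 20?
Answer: 72198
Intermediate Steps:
W = 169 (W = (-3 - 10)² = (-13)² = 169)
O = 382 (O = 205 + 177 = 382)
U = 382
U*(f(11, -8) + W) = 382*(20 + 169) = 382*189 = 72198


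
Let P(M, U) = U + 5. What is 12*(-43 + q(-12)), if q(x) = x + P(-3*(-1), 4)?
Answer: -552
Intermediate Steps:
P(M, U) = 5 + U
q(x) = 9 + x (q(x) = x + (5 + 4) = x + 9 = 9 + x)
12*(-43 + q(-12)) = 12*(-43 + (9 - 12)) = 12*(-43 - 3) = 12*(-46) = -552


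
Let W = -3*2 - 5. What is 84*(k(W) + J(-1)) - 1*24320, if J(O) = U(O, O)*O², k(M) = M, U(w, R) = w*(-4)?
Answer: -24908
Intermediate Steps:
W = -11 (W = -6 - 5 = -11)
U(w, R) = -4*w
J(O) = -4*O³ (J(O) = (-4*O)*O² = -4*O³)
84*(k(W) + J(-1)) - 1*24320 = 84*(-11 - 4*(-1)³) - 1*24320 = 84*(-11 - 4*(-1)) - 24320 = 84*(-11 + 4) - 24320 = 84*(-7) - 24320 = -588 - 24320 = -24908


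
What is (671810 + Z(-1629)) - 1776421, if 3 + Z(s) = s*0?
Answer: -1104614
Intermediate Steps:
Z(s) = -3 (Z(s) = -3 + s*0 = -3 + 0 = -3)
(671810 + Z(-1629)) - 1776421 = (671810 - 3) - 1776421 = 671807 - 1776421 = -1104614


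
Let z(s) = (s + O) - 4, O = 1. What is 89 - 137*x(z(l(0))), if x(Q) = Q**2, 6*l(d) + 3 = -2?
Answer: -69269/36 ≈ -1924.1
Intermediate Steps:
l(d) = -5/6 (l(d) = -1/2 + (1/6)*(-2) = -1/2 - 1/3 = -5/6)
z(s) = -3 + s (z(s) = (s + 1) - 4 = (1 + s) - 4 = -3 + s)
89 - 137*x(z(l(0))) = 89 - 137*(-3 - 5/6)**2 = 89 - 137*(-23/6)**2 = 89 - 137*529/36 = 89 - 72473/36 = -69269/36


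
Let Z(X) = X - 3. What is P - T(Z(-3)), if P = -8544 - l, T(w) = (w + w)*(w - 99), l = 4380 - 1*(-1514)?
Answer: -15698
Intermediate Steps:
l = 5894 (l = 4380 + 1514 = 5894)
Z(X) = -3 + X
T(w) = 2*w*(-99 + w) (T(w) = (2*w)*(-99 + w) = 2*w*(-99 + w))
P = -14438 (P = -8544 - 1*5894 = -8544 - 5894 = -14438)
P - T(Z(-3)) = -14438 - 2*(-3 - 3)*(-99 + (-3 - 3)) = -14438 - 2*(-6)*(-99 - 6) = -14438 - 2*(-6)*(-105) = -14438 - 1*1260 = -14438 - 1260 = -15698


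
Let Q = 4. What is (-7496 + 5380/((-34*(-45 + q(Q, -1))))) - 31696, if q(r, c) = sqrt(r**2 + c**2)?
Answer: -668868531/17068 + 1345*sqrt(17)/17068 ≈ -39188.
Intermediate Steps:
q(r, c) = sqrt(c**2 + r**2)
(-7496 + 5380/((-34*(-45 + q(Q, -1))))) - 31696 = (-7496 + 5380/((-34*(-45 + sqrt((-1)**2 + 4**2))))) - 31696 = (-7496 + 5380/((-34*(-45 + sqrt(1 + 16))))) - 31696 = (-7496 + 5380/((-34*(-45 + sqrt(17))))) - 31696 = (-7496 + 5380/(1530 - 34*sqrt(17))) - 31696 = -39192 + 5380/(1530 - 34*sqrt(17))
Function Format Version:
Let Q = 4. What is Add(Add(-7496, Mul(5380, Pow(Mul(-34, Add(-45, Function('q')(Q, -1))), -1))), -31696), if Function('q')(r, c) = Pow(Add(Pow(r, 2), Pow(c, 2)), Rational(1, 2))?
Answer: Add(Rational(-668868531, 17068), Mul(Rational(1345, 17068), Pow(17, Rational(1, 2)))) ≈ -39188.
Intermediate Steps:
Function('q')(r, c) = Pow(Add(Pow(c, 2), Pow(r, 2)), Rational(1, 2))
Add(Add(-7496, Mul(5380, Pow(Mul(-34, Add(-45, Function('q')(Q, -1))), -1))), -31696) = Add(Add(-7496, Mul(5380, Pow(Mul(-34, Add(-45, Pow(Add(Pow(-1, 2), Pow(4, 2)), Rational(1, 2)))), -1))), -31696) = Add(Add(-7496, Mul(5380, Pow(Mul(-34, Add(-45, Pow(Add(1, 16), Rational(1, 2)))), -1))), -31696) = Add(Add(-7496, Mul(5380, Pow(Mul(-34, Add(-45, Pow(17, Rational(1, 2)))), -1))), -31696) = Add(Add(-7496, Mul(5380, Pow(Add(1530, Mul(-34, Pow(17, Rational(1, 2)))), -1))), -31696) = Add(-39192, Mul(5380, Pow(Add(1530, Mul(-34, Pow(17, Rational(1, 2)))), -1)))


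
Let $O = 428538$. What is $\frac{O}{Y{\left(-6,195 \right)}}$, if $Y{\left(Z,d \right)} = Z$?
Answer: $-71423$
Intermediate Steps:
$\frac{O}{Y{\left(-6,195 \right)}} = \frac{428538}{-6} = 428538 \left(- \frac{1}{6}\right) = -71423$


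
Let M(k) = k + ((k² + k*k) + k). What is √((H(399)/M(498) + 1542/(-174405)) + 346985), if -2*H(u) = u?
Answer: √32185725389551416773819190/9631109180 ≈ 589.05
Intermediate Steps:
H(u) = -u/2
M(k) = 2*k + 2*k² (M(k) = k + ((k² + k²) + k) = k + (2*k² + k) = k + (k + 2*k²) = 2*k + 2*k²)
√((H(399)/M(498) + 1542/(-174405)) + 346985) = √(((-½*399)/((2*498*(1 + 498))) + 1542/(-174405)) + 346985) = √((-399/(2*(2*498*499)) + 1542*(-1/174405)) + 346985) = √((-399/2/497004 - 514/58135) + 346985) = √((-399/2*1/497004 - 514/58135) + 346985) = √((-133/331336 - 514/58135) + 346985) = √(-178038659/19262218360 + 346985) = √(6683700659605941/19262218360) = √32185725389551416773819190/9631109180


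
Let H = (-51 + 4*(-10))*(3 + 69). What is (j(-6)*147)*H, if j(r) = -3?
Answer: 2889432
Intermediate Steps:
H = -6552 (H = (-51 - 40)*72 = -91*72 = -6552)
(j(-6)*147)*H = -3*147*(-6552) = -441*(-6552) = 2889432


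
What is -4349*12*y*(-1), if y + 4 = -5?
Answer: -469692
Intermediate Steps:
y = -9 (y = -4 - 5 = -9)
-4349*12*y*(-1) = -4349*12*(-9)*(-1) = -(-469692)*(-1) = -4349*108 = -469692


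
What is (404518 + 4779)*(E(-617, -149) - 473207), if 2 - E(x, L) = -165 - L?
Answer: -193674838133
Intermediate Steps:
E(x, L) = 167 + L (E(x, L) = 2 - (-165 - L) = 2 + (165 + L) = 167 + L)
(404518 + 4779)*(E(-617, -149) - 473207) = (404518 + 4779)*((167 - 149) - 473207) = 409297*(18 - 473207) = 409297*(-473189) = -193674838133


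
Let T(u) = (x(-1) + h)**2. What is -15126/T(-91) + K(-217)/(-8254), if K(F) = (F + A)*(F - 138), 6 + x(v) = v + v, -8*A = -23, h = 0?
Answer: -32428731/132064 ≈ -245.55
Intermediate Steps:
A = 23/8 (A = -1/8*(-23) = 23/8 ≈ 2.8750)
x(v) = -6 + 2*v (x(v) = -6 + (v + v) = -6 + 2*v)
K(F) = (-138 + F)*(23/8 + F) (K(F) = (F + 23/8)*(F - 138) = (23/8 + F)*(-138 + F) = (-138 + F)*(23/8 + F))
T(u) = 64 (T(u) = ((-6 + 2*(-1)) + 0)**2 = ((-6 - 2) + 0)**2 = (-8 + 0)**2 = (-8)**2 = 64)
-15126/T(-91) + K(-217)/(-8254) = -15126/64 + (-1587/4 + (-217)**2 - 1081/8*(-217))/(-8254) = -15126*1/64 + (-1587/4 + 47089 + 234577/8)*(-1/8254) = -7563/32 + (608115/8)*(-1/8254) = -7563/32 - 608115/66032 = -32428731/132064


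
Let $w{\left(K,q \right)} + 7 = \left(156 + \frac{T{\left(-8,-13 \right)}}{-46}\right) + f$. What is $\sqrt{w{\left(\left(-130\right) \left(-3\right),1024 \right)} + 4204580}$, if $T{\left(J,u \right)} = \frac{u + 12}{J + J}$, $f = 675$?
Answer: $\frac{\sqrt{142378157778}}{184} \approx 2050.7$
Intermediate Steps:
$T{\left(J,u \right)} = \frac{12 + u}{2 J}$
$w{\left(K,q \right)} = \frac{606463}{736}$ ($w{\left(K,q \right)} = -7 + \left(\left(156 + \frac{\frac{1}{2} \frac{1}{-8} \left(12 - 13\right)}{-46}\right) + 675\right) = -7 + \left(\left(156 + \frac{1}{2} \left(- \frac{1}{8}\right) \left(-1\right) \left(- \frac{1}{46}\right)\right) + 675\right) = -7 + \left(\left(156 + \frac{1}{16} \left(- \frac{1}{46}\right)\right) + 675\right) = -7 + \left(\left(156 - \frac{1}{736}\right) + 675\right) = -7 + \left(\frac{114815}{736} + 675\right) = -7 + \frac{611615}{736} = \frac{606463}{736}$)
$\sqrt{w{\left(\left(-130\right) \left(-3\right),1024 \right)} + 4204580} = \sqrt{\frac{606463}{736} + 4204580} = \sqrt{\frac{3095177343}{736}} = \frac{\sqrt{142378157778}}{184}$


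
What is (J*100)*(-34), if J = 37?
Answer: -125800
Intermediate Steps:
(J*100)*(-34) = (37*100)*(-34) = 3700*(-34) = -125800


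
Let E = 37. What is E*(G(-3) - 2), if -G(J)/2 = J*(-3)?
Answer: -740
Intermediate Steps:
G(J) = 6*J (G(J) = -2*J*(-3) = -(-6)*J = 6*J)
E*(G(-3) - 2) = 37*(6*(-3) - 2) = 37*(-18 - 2) = 37*(-20) = -740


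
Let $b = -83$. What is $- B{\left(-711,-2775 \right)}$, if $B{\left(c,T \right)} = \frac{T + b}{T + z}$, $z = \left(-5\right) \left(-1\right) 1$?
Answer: $- \frac{1429}{1385} \approx -1.0318$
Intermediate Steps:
$z = 5$ ($z = 5 \cdot 1 = 5$)
$B{\left(c,T \right)} = \frac{-83 + T}{5 + T}$ ($B{\left(c,T \right)} = \frac{T - 83}{T + 5} = \frac{-83 + T}{5 + T}$)
$- B{\left(-711,-2775 \right)} = - \frac{-83 - 2775}{5 - 2775} = - \frac{-2858}{-2770} = - \frac{\left(-1\right) \left(-2858\right)}{2770} = \left(-1\right) \frac{1429}{1385} = - \frac{1429}{1385}$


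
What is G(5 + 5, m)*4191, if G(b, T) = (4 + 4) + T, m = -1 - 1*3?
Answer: 16764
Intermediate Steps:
m = -4 (m = -1 - 3 = -4)
G(b, T) = 8 + T
G(5 + 5, m)*4191 = (8 - 4)*4191 = 4*4191 = 16764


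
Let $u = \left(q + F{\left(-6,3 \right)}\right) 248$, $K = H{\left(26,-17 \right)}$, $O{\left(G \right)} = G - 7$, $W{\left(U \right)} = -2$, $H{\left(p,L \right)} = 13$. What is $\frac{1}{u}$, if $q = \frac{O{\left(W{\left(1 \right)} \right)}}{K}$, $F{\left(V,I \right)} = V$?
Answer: $- \frac{13}{21576} \approx -0.00060252$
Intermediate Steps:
$O{\left(G \right)} = -7 + G$
$K = 13$
$q = - \frac{9}{13}$ ($q = \frac{-7 - 2}{13} = \left(-9\right) \frac{1}{13} = - \frac{9}{13} \approx -0.69231$)
$u = - \frac{21576}{13}$ ($u = \left(- \frac{9}{13} - 6\right) 248 = \left(- \frac{87}{13}\right) 248 = - \frac{21576}{13} \approx -1659.7$)
$\frac{1}{u} = \frac{1}{- \frac{21576}{13}} = - \frac{13}{21576}$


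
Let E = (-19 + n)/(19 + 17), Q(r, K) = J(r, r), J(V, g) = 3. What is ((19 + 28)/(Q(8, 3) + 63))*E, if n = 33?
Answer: 329/1188 ≈ 0.27694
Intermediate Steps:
Q(r, K) = 3
E = 7/18 (E = (-19 + 33)/(19 + 17) = 14/36 = 14*(1/36) = 7/18 ≈ 0.38889)
((19 + 28)/(Q(8, 3) + 63))*E = ((19 + 28)/(3 + 63))*(7/18) = (47/66)*(7/18) = 329/1188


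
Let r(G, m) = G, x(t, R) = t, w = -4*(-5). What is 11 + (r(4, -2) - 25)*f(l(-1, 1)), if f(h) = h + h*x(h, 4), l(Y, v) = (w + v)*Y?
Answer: -8809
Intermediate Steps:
w = 20
l(Y, v) = Y*(20 + v) (l(Y, v) = (20 + v)*Y = Y*(20 + v))
f(h) = h + h² (f(h) = h + h*h = h + h²)
11 + (r(4, -2) - 25)*f(l(-1, 1)) = 11 + (4 - 25)*((-(20 + 1))*(1 - (20 + 1))) = 11 - 21*(-1*21)*(1 - 1*21) = 11 - (-441)*(1 - 21) = 11 - (-441)*(-20) = 11 - 21*420 = 11 - 8820 = -8809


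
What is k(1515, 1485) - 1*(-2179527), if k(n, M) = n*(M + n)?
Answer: 6724527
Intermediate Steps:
k(1515, 1485) - 1*(-2179527) = 1515*(1485 + 1515) - 1*(-2179527) = 1515*3000 + 2179527 = 4545000 + 2179527 = 6724527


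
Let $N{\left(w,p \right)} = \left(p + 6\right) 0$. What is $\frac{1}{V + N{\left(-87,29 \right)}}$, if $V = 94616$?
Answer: $\frac{1}{94616} \approx 1.0569 \cdot 10^{-5}$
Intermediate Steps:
$N{\left(w,p \right)} = 0$ ($N{\left(w,p \right)} = \left(6 + p\right) 0 = 0$)
$\frac{1}{V + N{\left(-87,29 \right)}} = \frac{1}{94616 + 0} = \frac{1}{94616}$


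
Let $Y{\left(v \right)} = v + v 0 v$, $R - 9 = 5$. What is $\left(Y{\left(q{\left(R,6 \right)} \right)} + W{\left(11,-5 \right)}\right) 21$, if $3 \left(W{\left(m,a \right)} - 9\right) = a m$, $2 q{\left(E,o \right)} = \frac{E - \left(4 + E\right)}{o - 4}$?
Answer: $-217$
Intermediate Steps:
$R = 14$ ($R = 9 + 5 = 14$)
$q{\left(E,o \right)} = - \frac{2}{-4 + o}$ ($q{\left(E,o \right)} = \frac{\left(E - \left(4 + E\right)\right) \frac{1}{o - 4}}{2} = \frac{\left(-4\right) \frac{1}{-4 + o}}{2} = - \frac{2}{-4 + o}$)
$W{\left(m,a \right)} = 9 + \frac{a m}{3}$
$Y{\left(v \right)} = v$ ($Y{\left(v \right)} = v + v 0 = v + 0 = v$)
$\left(Y{\left(q{\left(R,6 \right)} \right)} + W{\left(11,-5 \right)}\right) 21 = \left(- \frac{2}{-4 + 6} + \left(9 + \frac{1}{3} \left(-5\right) 11\right)\right) 21 = \left(- \frac{2}{2} + \left(9 - \frac{55}{3}\right)\right) 21 = \left(\left(-2\right) \frac{1}{2} - \frac{28}{3}\right) 21 = \left(-1 - \frac{28}{3}\right) 21 = \left(- \frac{31}{3}\right) 21 = -217$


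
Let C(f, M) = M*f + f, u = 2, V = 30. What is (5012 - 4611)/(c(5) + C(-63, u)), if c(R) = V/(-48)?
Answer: -3208/1517 ≈ -2.1147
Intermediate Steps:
C(f, M) = f + M*f
c(R) = -5/8 (c(R) = 30/(-48) = 30*(-1/48) = -5/8)
(5012 - 4611)/(c(5) + C(-63, u)) = (5012 - 4611)/(-5/8 - 63*(1 + 2)) = 401/(-5/8 - 63*3) = 401/(-5/8 - 189) = 401/(-1517/8) = 401*(-8/1517) = -3208/1517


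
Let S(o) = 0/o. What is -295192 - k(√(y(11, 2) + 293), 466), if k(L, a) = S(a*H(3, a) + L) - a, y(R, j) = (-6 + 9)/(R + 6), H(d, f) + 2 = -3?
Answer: -294726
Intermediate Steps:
H(d, f) = -5 (H(d, f) = -2 - 3 = -5)
y(R, j) = 3/(6 + R)
S(o) = 0
k(L, a) = -a (k(L, a) = 0 - a = -a)
-295192 - k(√(y(11, 2) + 293), 466) = -295192 - (-1)*466 = -295192 - 1*(-466) = -295192 + 466 = -294726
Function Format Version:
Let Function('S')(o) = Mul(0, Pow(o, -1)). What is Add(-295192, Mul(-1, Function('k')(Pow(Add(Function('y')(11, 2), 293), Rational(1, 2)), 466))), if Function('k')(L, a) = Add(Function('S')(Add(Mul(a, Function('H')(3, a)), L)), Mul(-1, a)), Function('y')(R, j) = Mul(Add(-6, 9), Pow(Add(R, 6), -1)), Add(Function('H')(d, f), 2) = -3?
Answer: -294726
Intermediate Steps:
Function('H')(d, f) = -5 (Function('H')(d, f) = Add(-2, -3) = -5)
Function('y')(R, j) = Mul(3, Pow(Add(6, R), -1))
Function('S')(o) = 0
Function('k')(L, a) = Mul(-1, a) (Function('k')(L, a) = Add(0, Mul(-1, a)) = Mul(-1, a))
Add(-295192, Mul(-1, Function('k')(Pow(Add(Function('y')(11, 2), 293), Rational(1, 2)), 466))) = Add(-295192, Mul(-1, Mul(-1, 466))) = Add(-295192, Mul(-1, -466)) = Add(-295192, 466) = -294726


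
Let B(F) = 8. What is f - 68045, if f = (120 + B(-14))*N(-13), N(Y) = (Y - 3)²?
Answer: -35277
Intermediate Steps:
N(Y) = (-3 + Y)²
f = 32768 (f = (120 + 8)*(-3 - 13)² = 128*(-16)² = 128*256 = 32768)
f - 68045 = 32768 - 68045 = -35277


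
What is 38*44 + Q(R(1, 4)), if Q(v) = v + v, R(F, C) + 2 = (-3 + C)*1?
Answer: 1670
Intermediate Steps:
R(F, C) = -5 + C (R(F, C) = -2 + (-3 + C)*1 = -2 + (-3 + C) = -5 + C)
Q(v) = 2*v
38*44 + Q(R(1, 4)) = 38*44 + 2*(-5 + 4) = 1672 + 2*(-1) = 1672 - 2 = 1670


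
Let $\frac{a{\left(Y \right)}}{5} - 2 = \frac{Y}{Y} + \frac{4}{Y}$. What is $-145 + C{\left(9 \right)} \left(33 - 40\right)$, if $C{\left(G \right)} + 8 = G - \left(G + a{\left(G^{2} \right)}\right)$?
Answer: $\frac{1436}{81} \approx 17.728$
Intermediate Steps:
$a{\left(Y \right)} = 15 + \frac{20}{Y}$ ($a{\left(Y \right)} = 10 + 5 \left(\frac{Y}{Y} + \frac{4}{Y}\right) = 10 + 5 \left(1 + \frac{4}{Y}\right) = 10 + \left(5 + \frac{20}{Y}\right) = 15 + \frac{20}{Y}$)
$C{\left(G \right)} = -23 - \frac{20}{G^{2}}$ ($C{\left(G \right)} = -8 + \left(G - \left(G + \left(15 + \frac{20}{G^{2}}\right)\right)\right) = -8 + \left(G - \left(15 + G + \frac{20}{G^{2}}\right)\right) = -8 - \left(15 + \frac{20}{G^{2}}\right) = -23 - \frac{20}{G^{2}}$)
$-145 + C{\left(9 \right)} \left(33 - 40\right) = -145 + \left(-23 - \frac{20}{81}\right) \left(33 - 40\right) = -145 + \left(-23 - \frac{20}{81}\right) \left(-7\right) = -145 - - \frac{13181}{81} = -145 + \frac{13181}{81} = \frac{1436}{81}$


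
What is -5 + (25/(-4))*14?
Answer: -185/2 ≈ -92.500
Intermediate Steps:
-5 + (25/(-4))*14 = -5 + (25*(-1/4))*14 = -5 - 25/4*14 = -5 - 175/2 = -185/2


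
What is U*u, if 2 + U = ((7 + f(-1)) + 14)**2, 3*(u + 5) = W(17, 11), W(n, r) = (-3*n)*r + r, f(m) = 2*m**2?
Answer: -297755/3 ≈ -99252.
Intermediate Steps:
W(n, r) = r - 3*n*r (W(n, r) = -3*n*r + r = r - 3*n*r)
u = -565/3 (u = -5 + (11*(1 - 3*17))/3 = -5 + (11*(1 - 51))/3 = -5 + (11*(-50))/3 = -5 + (1/3)*(-550) = -5 - 550/3 = -565/3 ≈ -188.33)
U = 527 (U = -2 + ((7 + 2*(-1)**2) + 14)**2 = -2 + ((7 + 2*1) + 14)**2 = -2 + ((7 + 2) + 14)**2 = -2 + (9 + 14)**2 = -2 + 23**2 = -2 + 529 = 527)
U*u = 527*(-565/3) = -297755/3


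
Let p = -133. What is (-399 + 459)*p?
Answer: -7980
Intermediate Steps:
(-399 + 459)*p = (-399 + 459)*(-133) = 60*(-133) = -7980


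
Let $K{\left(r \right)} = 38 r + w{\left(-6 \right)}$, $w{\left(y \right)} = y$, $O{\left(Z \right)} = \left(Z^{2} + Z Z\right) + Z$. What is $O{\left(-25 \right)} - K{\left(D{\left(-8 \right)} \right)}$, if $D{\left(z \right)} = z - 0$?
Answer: $1535$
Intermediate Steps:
$O{\left(Z \right)} = Z + 2 Z^{2}$ ($O{\left(Z \right)} = \left(Z^{2} + Z^{2}\right) + Z = 2 Z^{2} + Z = Z + 2 Z^{2}$)
$D{\left(z \right)} = z$ ($D{\left(z \right)} = z + 0 = z$)
$K{\left(r \right)} = -6 + 38 r$ ($K{\left(r \right)} = 38 r - 6 = -6 + 38 r$)
$O{\left(-25 \right)} - K{\left(D{\left(-8 \right)} \right)} = - 25 \left(1 + 2 \left(-25\right)\right) - \left(-6 + 38 \left(-8\right)\right) = - 25 \left(1 - 50\right) - \left(-6 - 304\right) = \left(-25\right) \left(-49\right) - -310 = 1225 + 310 = 1535$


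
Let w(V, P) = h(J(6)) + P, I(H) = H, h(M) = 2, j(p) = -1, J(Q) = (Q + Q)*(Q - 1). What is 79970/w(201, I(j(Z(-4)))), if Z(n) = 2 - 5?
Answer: 79970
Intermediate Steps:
Z(n) = -3
J(Q) = 2*Q*(-1 + Q) (J(Q) = (2*Q)*(-1 + Q) = 2*Q*(-1 + Q))
w(V, P) = 2 + P
79970/w(201, I(j(Z(-4)))) = 79970/(2 - 1) = 79970/1 = 79970*1 = 79970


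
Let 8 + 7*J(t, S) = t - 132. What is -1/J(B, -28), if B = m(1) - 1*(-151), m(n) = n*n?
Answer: -7/12 ≈ -0.58333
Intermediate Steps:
m(n) = n**2
B = 152 (B = 1**2 - 1*(-151) = 1 + 151 = 152)
J(t, S) = -20 + t/7 (J(t, S) = -8/7 + (t - 132)/7 = -8/7 + (-132 + t)/7 = -8/7 + (-132/7 + t/7) = -20 + t/7)
-1/J(B, -28) = -1/(-20 + (1/7)*152) = -1/(-20 + 152/7) = -1/12/7 = -1*7/12 = -7/12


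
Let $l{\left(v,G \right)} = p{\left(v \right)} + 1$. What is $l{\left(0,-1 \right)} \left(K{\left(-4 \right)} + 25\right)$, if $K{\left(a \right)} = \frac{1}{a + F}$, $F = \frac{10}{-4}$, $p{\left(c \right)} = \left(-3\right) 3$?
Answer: $- \frac{2584}{13} \approx -198.77$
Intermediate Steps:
$p{\left(c \right)} = -9$
$F = - \frac{5}{2}$ ($F = 10 \left(- \frac{1}{4}\right) = - \frac{5}{2} \approx -2.5$)
$K{\left(a \right)} = \frac{1}{- \frac{5}{2} + a}$ ($K{\left(a \right)} = \frac{1}{a - \frac{5}{2}} = \frac{1}{- \frac{5}{2} + a}$)
$l{\left(v,G \right)} = -8$ ($l{\left(v,G \right)} = -9 + 1 = -8$)
$l{\left(0,-1 \right)} \left(K{\left(-4 \right)} + 25\right) = - 8 \left(\frac{2}{-5 + 2 \left(-4\right)} + 25\right) = - 8 \left(\frac{2}{-5 - 8} + 25\right) = - 8 \left(\frac{2}{-13} + 25\right) = - 8 \left(2 \left(- \frac{1}{13}\right) + 25\right) = - 8 \left(- \frac{2}{13} + 25\right) = \left(-8\right) \frac{323}{13} = - \frac{2584}{13}$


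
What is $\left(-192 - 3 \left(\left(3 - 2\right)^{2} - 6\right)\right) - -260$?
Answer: $83$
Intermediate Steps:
$\left(-192 - 3 \left(\left(3 - 2\right)^{2} - 6\right)\right) - -260 = \left(-192 - 3 \left(1^{2} - 6\right)\right) + 260 = \left(-192 - 3 \left(1 - 6\right)\right) + 260 = \left(-192 - -15\right) + 260 = \left(-192 + 15\right) + 260 = -177 + 260 = 83$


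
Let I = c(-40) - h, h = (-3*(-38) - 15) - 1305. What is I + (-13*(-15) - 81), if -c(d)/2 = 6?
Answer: 1308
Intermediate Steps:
c(d) = -12 (c(d) = -2*6 = -12)
h = -1206 (h = (114 - 15) - 1305 = 99 - 1305 = -1206)
I = 1194 (I = -12 - 1*(-1206) = -12 + 1206 = 1194)
I + (-13*(-15) - 81) = 1194 + (-13*(-15) - 81) = 1194 + (195 - 81) = 1194 + 114 = 1308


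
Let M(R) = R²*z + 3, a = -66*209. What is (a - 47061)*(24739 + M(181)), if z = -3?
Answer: 4475337555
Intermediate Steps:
a = -13794
M(R) = 3 - 3*R² (M(R) = R²*(-3) + 3 = -3*R² + 3 = 3 - 3*R²)
(a - 47061)*(24739 + M(181)) = (-13794 - 47061)*(24739 + (3 - 3*181²)) = -60855*(24739 + (3 - 3*32761)) = -60855*(24739 + (3 - 98283)) = -60855*(24739 - 98280) = -60855*(-73541) = 4475337555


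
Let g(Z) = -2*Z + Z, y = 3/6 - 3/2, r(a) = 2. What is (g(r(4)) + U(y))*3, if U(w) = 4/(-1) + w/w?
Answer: -15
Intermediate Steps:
y = -1 (y = 3*(1/6) - 3*1/2 = 1/2 - 3/2 = -1)
U(w) = -3 (U(w) = 4*(-1) + 1 = -4 + 1 = -3)
g(Z) = -Z
(g(r(4)) + U(y))*3 = (-1*2 - 3)*3 = (-2 - 3)*3 = -5*3 = -15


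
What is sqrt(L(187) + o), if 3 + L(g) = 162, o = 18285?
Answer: 2*sqrt(4611) ≈ 135.81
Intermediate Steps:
L(g) = 159 (L(g) = -3 + 162 = 159)
sqrt(L(187) + o) = sqrt(159 + 18285) = sqrt(18444) = 2*sqrt(4611)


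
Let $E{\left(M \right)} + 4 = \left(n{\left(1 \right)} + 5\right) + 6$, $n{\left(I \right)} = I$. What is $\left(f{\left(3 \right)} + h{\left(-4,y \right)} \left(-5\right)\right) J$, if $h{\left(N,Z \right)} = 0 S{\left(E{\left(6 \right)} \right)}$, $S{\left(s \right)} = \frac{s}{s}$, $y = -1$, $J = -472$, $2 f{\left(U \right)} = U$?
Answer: $-708$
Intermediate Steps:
$f{\left(U \right)} = \frac{U}{2}$
$E{\left(M \right)} = 8$ ($E{\left(M \right)} = -4 + \left(\left(1 + 5\right) + 6\right) = -4 + \left(6 + 6\right) = -4 + 12 = 8$)
$S{\left(s \right)} = 1$
$h{\left(N,Z \right)} = 0$ ($h{\left(N,Z \right)} = 0 \cdot 1 = 0$)
$\left(f{\left(3 \right)} + h{\left(-4,y \right)} \left(-5\right)\right) J = \left(\frac{1}{2} \cdot 3 + 0 \left(-5\right)\right) \left(-472\right) = \left(\frac{3}{2} + 0\right) \left(-472\right) = \frac{3}{2} \left(-472\right) = -708$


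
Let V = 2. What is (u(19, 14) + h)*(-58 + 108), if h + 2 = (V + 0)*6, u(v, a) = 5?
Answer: 750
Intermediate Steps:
h = 10 (h = -2 + (2 + 0)*6 = -2 + 2*6 = -2 + 12 = 10)
(u(19, 14) + h)*(-58 + 108) = (5 + 10)*(-58 + 108) = 15*50 = 750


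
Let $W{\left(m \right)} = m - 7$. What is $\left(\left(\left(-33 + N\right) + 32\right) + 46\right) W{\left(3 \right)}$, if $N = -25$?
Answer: $-80$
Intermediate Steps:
$W{\left(m \right)} = -7 + m$
$\left(\left(\left(-33 + N\right) + 32\right) + 46\right) W{\left(3 \right)} = \left(\left(\left(-33 - 25\right) + 32\right) + 46\right) \left(-7 + 3\right) = \left(\left(-58 + 32\right) + 46\right) \left(-4\right) = \left(-26 + 46\right) \left(-4\right) = 20 \left(-4\right) = -80$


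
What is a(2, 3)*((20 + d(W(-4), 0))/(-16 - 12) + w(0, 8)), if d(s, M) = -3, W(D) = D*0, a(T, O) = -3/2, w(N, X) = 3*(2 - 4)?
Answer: 555/56 ≈ 9.9107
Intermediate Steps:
w(N, X) = -6 (w(N, X) = 3*(-2) = -6)
a(T, O) = -3/2 (a(T, O) = -3*½ = -3/2)
W(D) = 0
a(2, 3)*((20 + d(W(-4), 0))/(-16 - 12) + w(0, 8)) = -3*((20 - 3)/(-16 - 12) - 6)/2 = -3*(17/(-28) - 6)/2 = -3*(17*(-1/28) - 6)/2 = -3*(-17/28 - 6)/2 = -3/2*(-185/28) = 555/56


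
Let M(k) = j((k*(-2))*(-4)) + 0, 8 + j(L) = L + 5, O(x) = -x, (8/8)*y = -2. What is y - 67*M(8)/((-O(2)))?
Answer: -4091/2 ≈ -2045.5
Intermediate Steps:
y = -2
j(L) = -3 + L (j(L) = -8 + (L + 5) = -8 + (5 + L) = -3 + L)
M(k) = -3 + 8*k (M(k) = (-3 + (k*(-2))*(-4)) + 0 = (-3 - 2*k*(-4)) + 0 = (-3 + 8*k) + 0 = -3 + 8*k)
y - 67*M(8)/((-O(2))) = -2 - 67*(-3 + 8*8)/((-(-1)*2)) = -2 - 67*(-3 + 64)/((-1*(-2))) = -2 - 4087/2 = -4091/2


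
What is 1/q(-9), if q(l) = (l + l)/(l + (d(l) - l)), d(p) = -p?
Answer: -½ ≈ -0.50000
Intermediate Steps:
q(l) = -2 (q(l) = (l + l)/(l + (-l - l)) = (2*l)/(l - 2*l) = (2*l)/((-l)) = (2*l)*(-1/l) = -2)
1/q(-9) = 1/(-2) = -½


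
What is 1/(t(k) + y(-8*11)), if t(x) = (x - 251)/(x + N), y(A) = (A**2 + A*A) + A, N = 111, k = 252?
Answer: 363/5590201 ≈ 6.4935e-5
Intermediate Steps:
y(A) = A + 2*A**2 (y(A) = (A**2 + A**2) + A = 2*A**2 + A = A + 2*A**2)
t(x) = (-251 + x)/(111 + x) (t(x) = (x - 251)/(x + 111) = (-251 + x)/(111 + x))
1/(t(k) + y(-8*11)) = 1/((-251 + 252)/(111 + 252) + (-8*11)*(1 + 2*(-8*11))) = 1/(1/363 - 88*(1 + 2*(-88))) = 1/((1/363)*1 - 88*(1 - 176)) = 1/(1/363 - 88*(-175)) = 1/(1/363 + 15400) = 1/(5590201/363) = 363/5590201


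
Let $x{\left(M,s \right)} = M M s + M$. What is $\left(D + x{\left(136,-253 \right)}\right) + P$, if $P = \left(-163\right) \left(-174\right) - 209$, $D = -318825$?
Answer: $-4970024$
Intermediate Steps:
$x{\left(M,s \right)} = M + s M^{2}$ ($x{\left(M,s \right)} = M^{2} s + M = s M^{2} + M = M + s M^{2}$)
$P = 28153$ ($P = 28362 - 209 = 28153$)
$\left(D + x{\left(136,-253 \right)}\right) + P = \left(-318825 + 136 \left(1 + 136 \left(-253\right)\right)\right) + 28153 = \left(-318825 + 136 \left(1 - 34408\right)\right) + 28153 = \left(-318825 + 136 \left(-34407\right)\right) + 28153 = \left(-318825 - 4679352\right) + 28153 = -4998177 + 28153 = -4970024$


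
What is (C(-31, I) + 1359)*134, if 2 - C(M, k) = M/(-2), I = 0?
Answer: 180297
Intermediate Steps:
C(M, k) = 2 + M/2 (C(M, k) = 2 - M/(-2) = 2 - M*(-1)/2 = 2 - (-1)*M/2 = 2 + M/2)
(C(-31, I) + 1359)*134 = ((2 + (½)*(-31)) + 1359)*134 = ((2 - 31/2) + 1359)*134 = (-27/2 + 1359)*134 = (2691/2)*134 = 180297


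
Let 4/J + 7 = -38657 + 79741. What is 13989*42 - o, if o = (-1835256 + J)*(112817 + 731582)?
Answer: 63656571709322918/41077 ≈ 1.5497e+12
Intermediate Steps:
J = 4/41077 (J = 4/(-7 + (-38657 + 79741)) = 4/(-7 + 41084) = 4/41077 ≈ 9.7378e-5)
o = -63656547575024492/41077 (o = (-1835256 + 4/41077)*(112817 + 731582) = -75386810708/41077*844399 = -63656547575024492/41077 ≈ -1.5497e+12)
13989*42 - o = 13989*42 - 1*(-63656547575024492/41077) = 587538 + 63656547575024492/41077 = 63656571709322918/41077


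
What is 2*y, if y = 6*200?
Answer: 2400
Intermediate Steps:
y = 1200
2*y = 2*1200 = 2400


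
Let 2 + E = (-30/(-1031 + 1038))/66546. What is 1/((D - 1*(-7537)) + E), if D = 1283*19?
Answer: 77637/2477551939 ≈ 3.1336e-5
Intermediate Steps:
D = 24377
E = -155279/77637 (E = -2 + (-30/(-1031 + 1038))/66546 = -2 + (-30/7)*(1/66546) = -2 + ((1/7)*(-30))*(1/66546) = -2 - 30/7*1/66546 = -2 - 5/77637 = -155279/77637 ≈ -2.0001)
1/((D - 1*(-7537)) + E) = 1/((24377 - 1*(-7537)) - 155279/77637) = 1/((24377 + 7537) - 155279/77637) = 1/(31914 - 155279/77637) = 1/(2477551939/77637) = 77637/2477551939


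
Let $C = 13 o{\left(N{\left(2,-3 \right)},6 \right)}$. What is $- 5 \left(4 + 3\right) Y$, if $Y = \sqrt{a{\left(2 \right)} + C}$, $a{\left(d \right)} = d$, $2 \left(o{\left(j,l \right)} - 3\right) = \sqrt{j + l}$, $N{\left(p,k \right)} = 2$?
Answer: $- 35 \sqrt{41 + 13 \sqrt{2}} \approx -269.72$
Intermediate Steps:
$o{\left(j,l \right)} = 3 + \frac{\sqrt{j + l}}{2}$
$C = 39 + 13 \sqrt{2}$ ($C = 13 \left(3 + \frac{\sqrt{2 + 6}}{2}\right) = 13 \left(3 + \frac{\sqrt{8}}{2}\right) = 13 \left(3 + \frac{2 \sqrt{2}}{2}\right) = 13 \left(3 + \sqrt{2}\right) = 39 + 13 \sqrt{2} \approx 57.385$)
$Y = \sqrt{41 + 13 \sqrt{2}}$ ($Y = \sqrt{2 + \left(39 + 13 \sqrt{2}\right)} = \sqrt{41 + 13 \sqrt{2}} \approx 7.7062$)
$- 5 \left(4 + 3\right) Y = - 5 \left(4 + 3\right) \sqrt{41 + 13 \sqrt{2}} = \left(-5\right) 7 \sqrt{41 + 13 \sqrt{2}} = - 35 \sqrt{41 + 13 \sqrt{2}}$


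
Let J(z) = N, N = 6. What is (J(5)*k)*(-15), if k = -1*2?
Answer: 180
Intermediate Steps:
J(z) = 6
k = -2
(J(5)*k)*(-15) = (6*(-2))*(-15) = -12*(-15) = 180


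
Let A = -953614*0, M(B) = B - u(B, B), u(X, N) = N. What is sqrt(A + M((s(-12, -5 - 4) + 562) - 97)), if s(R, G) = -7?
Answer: 0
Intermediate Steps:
M(B) = 0 (M(B) = B - B = 0)
A = 0
sqrt(A + M((s(-12, -5 - 4) + 562) - 97)) = sqrt(0 + 0) = sqrt(0) = 0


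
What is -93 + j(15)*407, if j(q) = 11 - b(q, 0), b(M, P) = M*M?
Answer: -87191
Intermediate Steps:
b(M, P) = M²
j(q) = 11 - q²
-93 + j(15)*407 = -93 + (11 - 1*15²)*407 = -93 + (11 - 1*225)*407 = -93 + (11 - 225)*407 = -93 - 214*407 = -93 - 87098 = -87191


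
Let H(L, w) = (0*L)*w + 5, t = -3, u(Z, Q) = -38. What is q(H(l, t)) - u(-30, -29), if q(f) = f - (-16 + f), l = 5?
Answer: 54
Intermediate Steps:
H(L, w) = 5 (H(L, w) = 0*w + 5 = 0 + 5 = 5)
q(f) = 16 (q(f) = f + (16 - f) = 16)
q(H(l, t)) - u(-30, -29) = 16 - 1*(-38) = 16 + 38 = 54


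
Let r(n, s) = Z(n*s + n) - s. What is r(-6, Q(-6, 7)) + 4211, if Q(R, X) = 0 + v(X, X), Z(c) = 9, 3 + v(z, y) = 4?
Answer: 4219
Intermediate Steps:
v(z, y) = 1 (v(z, y) = -3 + 4 = 1)
Q(R, X) = 1 (Q(R, X) = 0 + 1 = 1)
r(n, s) = 9 - s
r(-6, Q(-6, 7)) + 4211 = (9 - 1*1) + 4211 = (9 - 1) + 4211 = 8 + 4211 = 4219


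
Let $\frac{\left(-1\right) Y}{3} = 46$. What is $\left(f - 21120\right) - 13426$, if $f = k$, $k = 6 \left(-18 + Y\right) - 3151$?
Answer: $-38633$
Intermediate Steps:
$Y = -138$ ($Y = \left(-3\right) 46 = -138$)
$k = -4087$ ($k = 6 \left(-18 - 138\right) - 3151 = 6 \left(-156\right) - 3151 = -936 - 3151 = -4087$)
$f = -4087$
$\left(f - 21120\right) - 13426 = \left(-4087 - 21120\right) - 13426 = -25207 - 13426 = -38633$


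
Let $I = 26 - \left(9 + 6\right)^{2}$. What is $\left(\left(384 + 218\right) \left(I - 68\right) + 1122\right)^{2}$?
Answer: $25475990544$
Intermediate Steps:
$I = -199$ ($I = 26 - 15^{2} = 26 - 225 = -199$)
$\left(\left(384 + 218\right) \left(I - 68\right) + 1122\right)^{2} = \left(\left(384 + 218\right) \left(-199 - 68\right) + 1122\right)^{2} = \left(602 \left(-267\right) + 1122\right)^{2} = \left(-160734 + 1122\right)^{2} = \left(-159612\right)^{2} = 25475990544$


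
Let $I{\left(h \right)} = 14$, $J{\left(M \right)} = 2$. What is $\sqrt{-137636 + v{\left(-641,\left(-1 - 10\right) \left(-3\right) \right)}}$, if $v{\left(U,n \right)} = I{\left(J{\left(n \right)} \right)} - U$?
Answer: $i \sqrt{136981} \approx 370.11 i$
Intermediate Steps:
$v{\left(U,n \right)} = 14 - U$
$\sqrt{-137636 + v{\left(-641,\left(-1 - 10\right) \left(-3\right) \right)}} = \sqrt{-137636 + \left(14 - -641\right)} = \sqrt{-137636 + \left(14 + 641\right)} = \sqrt{-137636 + 655} = \sqrt{-136981} = i \sqrt{136981}$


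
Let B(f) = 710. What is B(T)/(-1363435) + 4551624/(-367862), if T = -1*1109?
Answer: -56419133186/4559599327 ≈ -12.374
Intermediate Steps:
T = -1109
B(T)/(-1363435) + 4551624/(-367862) = 710/(-1363435) + 4551624/(-367862) = 710*(-1/1363435) + 4551624*(-1/367862) = -142/272687 - 206892/16721 = -56419133186/4559599327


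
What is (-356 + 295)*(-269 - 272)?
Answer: 33001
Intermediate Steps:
(-356 + 295)*(-269 - 272) = -61*(-541) = 33001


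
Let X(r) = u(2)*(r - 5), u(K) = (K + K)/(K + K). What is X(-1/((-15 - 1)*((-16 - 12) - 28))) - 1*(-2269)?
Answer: 2028543/896 ≈ 2264.0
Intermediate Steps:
u(K) = 1 (u(K) = (2*K)/((2*K)) = (2*K)*(1/(2*K)) = 1)
X(r) = -5 + r (X(r) = 1*(r - 5) = 1*(-5 + r) = -5 + r)
X(-1/((-15 - 1)*((-16 - 12) - 28))) - 1*(-2269) = (-5 - 1/((-15 - 1)*((-16 - 12) - 28))) - 1*(-2269) = (-5 - 1/((-16*(-28 - 28)))) + 2269 = (-5 - 1/((-16*(-56)))) + 2269 = (-5 - 1/896) + 2269 = -4481/896 + 2269 = 2028543/896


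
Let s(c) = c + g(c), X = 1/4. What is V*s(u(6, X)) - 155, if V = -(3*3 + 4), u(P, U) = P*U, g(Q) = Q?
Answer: -194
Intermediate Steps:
X = ¼ ≈ 0.25000
V = -13 (V = -(9 + 4) = -1*13 = -13)
s(c) = 2*c (s(c) = c + c = 2*c)
V*s(u(6, X)) - 155 = -26*6*(¼) - 155 = -26*3/2 - 155 = -13*3 - 155 = -39 - 155 = -194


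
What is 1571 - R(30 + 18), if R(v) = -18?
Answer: 1589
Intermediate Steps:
1571 - R(30 + 18) = 1571 - 1*(-18) = 1571 + 18 = 1589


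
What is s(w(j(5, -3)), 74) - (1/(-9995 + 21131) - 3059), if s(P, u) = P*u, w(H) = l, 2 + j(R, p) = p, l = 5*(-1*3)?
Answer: 21704063/11136 ≈ 1949.0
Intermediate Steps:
l = -15 (l = 5*(-3) = -15)
j(R, p) = -2 + p
w(H) = -15
s(w(j(5, -3)), 74) - (1/(-9995 + 21131) - 3059) = -15*74 - (1/(-9995 + 21131) - 3059) = -1110 - (1/11136 - 3059) = -1110 - 1*(-34065023/11136) = -1110 + 34065023/11136 = 21704063/11136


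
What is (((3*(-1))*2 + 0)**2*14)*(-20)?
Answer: -10080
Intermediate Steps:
(((3*(-1))*2 + 0)**2*14)*(-20) = ((-3*2 + 0)**2*14)*(-20) = ((-6 + 0)**2*14)*(-20) = ((-6)**2*14)*(-20) = (36*14)*(-20) = 504*(-20) = -10080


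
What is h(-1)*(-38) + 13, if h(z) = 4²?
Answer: -595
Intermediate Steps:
h(z) = 16
h(-1)*(-38) + 13 = 16*(-38) + 13 = -608 + 13 = -595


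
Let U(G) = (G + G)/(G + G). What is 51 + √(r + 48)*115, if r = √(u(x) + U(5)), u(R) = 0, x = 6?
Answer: 856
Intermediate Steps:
U(G) = 1 (U(G) = (2*G)/((2*G)) = (2*G)*(1/(2*G)) = 1)
r = 1 (r = √(0 + 1) = √1 = 1)
51 + √(r + 48)*115 = 51 + √(1 + 48)*115 = 51 + √49*115 = 51 + 7*115 = 51 + 805 = 856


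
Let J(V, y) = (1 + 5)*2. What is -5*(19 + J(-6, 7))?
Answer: -155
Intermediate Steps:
J(V, y) = 12 (J(V, y) = 6*2 = 12)
-5*(19 + J(-6, 7)) = -5*(19 + 12) = -5*31 = -155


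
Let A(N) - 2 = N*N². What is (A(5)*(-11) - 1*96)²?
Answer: 2229049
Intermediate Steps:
A(N) = 2 + N³ (A(N) = 2 + N*N² = 2 + N³)
(A(5)*(-11) - 1*96)² = ((2 + 5³)*(-11) - 1*96)² = ((2 + 125)*(-11) - 96)² = (127*(-11) - 96)² = (-1397 - 96)² = (-1493)² = 2229049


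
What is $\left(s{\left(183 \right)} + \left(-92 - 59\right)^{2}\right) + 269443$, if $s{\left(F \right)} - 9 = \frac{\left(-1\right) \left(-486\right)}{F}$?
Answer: $\frac{17827595}{61} \approx 2.9226 \cdot 10^{5}$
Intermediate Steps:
$s{\left(F \right)} = 9 + \frac{486}{F}$ ($s{\left(F \right)} = 9 + \frac{\left(-1\right) \left(-486\right)}{F} = 9 + \frac{486}{F}$)
$\left(s{\left(183 \right)} + \left(-92 - 59\right)^{2}\right) + 269443 = \left(\left(9 + \frac{486}{183}\right) + \left(-92 - 59\right)^{2}\right) + 269443 = \left(\left(9 + 486 \cdot \frac{1}{183}\right) + \left(-151\right)^{2}\right) + 269443 = \left(\left(9 + \frac{162}{61}\right) + 22801\right) + 269443 = \left(\frac{711}{61} + 22801\right) + 269443 = \frac{1391572}{61} + 269443 = \frac{17827595}{61}$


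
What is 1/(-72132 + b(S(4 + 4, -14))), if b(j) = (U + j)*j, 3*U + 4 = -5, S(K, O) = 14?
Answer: -1/71978 ≈ -1.3893e-5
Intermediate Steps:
U = -3 (U = -4/3 + (⅓)*(-5) = -4/3 - 5/3 = -3)
b(j) = j*(-3 + j) (b(j) = (-3 + j)*j = j*(-3 + j))
1/(-72132 + b(S(4 + 4, -14))) = 1/(-72132 + 14*(-3 + 14)) = 1/(-72132 + 14*11) = 1/(-72132 + 154) = 1/(-71978) = -1/71978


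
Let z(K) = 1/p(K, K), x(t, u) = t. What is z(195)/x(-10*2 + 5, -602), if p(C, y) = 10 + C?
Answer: -1/3075 ≈ -0.00032520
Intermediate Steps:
z(K) = 1/(10 + K)
z(195)/x(-10*2 + 5, -602) = 1/((10 + 195)*(-10*2 + 5)) = 1/(205*(-20 + 5)) = (1/205)/(-15) = (1/205)*(-1/15) = -1/3075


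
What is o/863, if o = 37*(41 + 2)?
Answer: 1591/863 ≈ 1.8436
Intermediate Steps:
o = 1591 (o = 37*43 = 1591)
o/863 = 1591/863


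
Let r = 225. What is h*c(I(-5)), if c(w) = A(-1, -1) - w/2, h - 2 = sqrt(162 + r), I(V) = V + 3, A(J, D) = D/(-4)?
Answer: 5/2 + 15*sqrt(43)/4 ≈ 27.090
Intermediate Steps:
A(J, D) = -D/4 (A(J, D) = D*(-1/4) = -D/4)
I(V) = 3 + V
h = 2 + 3*sqrt(43) (h = 2 + sqrt(162 + 225) = 2 + sqrt(387) = 2 + 3*sqrt(43) ≈ 21.672)
c(w) = 1/4 - w/2 (c(w) = -1/4*(-1) - w/2 = 1/4 - w/2)
h*c(I(-5)) = (2 + 3*sqrt(43))*(1/4 - (3 - 5)/2) = (2 + 3*sqrt(43))*(1/4 - 1/2*(-2)) = (2 + 3*sqrt(43))*(1/4 + 1) = (2 + 3*sqrt(43))*(5/4) = 5/2 + 15*sqrt(43)/4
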